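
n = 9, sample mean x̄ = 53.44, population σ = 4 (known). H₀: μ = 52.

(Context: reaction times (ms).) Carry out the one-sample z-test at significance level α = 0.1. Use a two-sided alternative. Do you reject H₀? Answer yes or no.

SE = σ/√n = 4/√9 = 1.3333
z = (x̄−μ₀)/SE = (53.44−52)/1.3333 = 1.0800
p-value (two-sided) = 0.28014
At α=0.1: p ≥ α → fail to reject H₀

reject H₀: no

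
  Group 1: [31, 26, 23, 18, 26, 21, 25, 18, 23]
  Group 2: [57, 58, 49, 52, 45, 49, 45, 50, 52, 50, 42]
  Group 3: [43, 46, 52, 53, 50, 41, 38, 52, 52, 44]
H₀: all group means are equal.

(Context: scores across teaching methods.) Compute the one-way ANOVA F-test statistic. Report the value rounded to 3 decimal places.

Group means [23.44, 49.91, 47.10], grand mean 41.033
SSB = Σnᵢ(x̄ᵢ−x̄)² = 4018.935; SSW = ΣΣ(x−x̄ᵢ)² = 638.031
MSB = 4018.935/2 = 2009.4677; MSW = 638.031/27 = 23.6308
F = MSB/MSW = 85.0360
df = (2, 27)

test statistic = 85.036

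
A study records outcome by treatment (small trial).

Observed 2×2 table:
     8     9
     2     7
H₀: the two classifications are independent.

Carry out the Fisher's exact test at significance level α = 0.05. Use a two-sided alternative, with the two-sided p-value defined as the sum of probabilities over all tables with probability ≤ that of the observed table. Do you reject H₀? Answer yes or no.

reject H₀: no

Margins: r₁=17, r₂=9, c₁=10, c₂=16, n=26
p_obs = C(17,8)·C(9,2)/C(26,10); sum pmf over tables with pmf ≤ p_obs
p-value (two-sided) = 0.39888
At α=0.05: p ≥ α → fail to reject H₀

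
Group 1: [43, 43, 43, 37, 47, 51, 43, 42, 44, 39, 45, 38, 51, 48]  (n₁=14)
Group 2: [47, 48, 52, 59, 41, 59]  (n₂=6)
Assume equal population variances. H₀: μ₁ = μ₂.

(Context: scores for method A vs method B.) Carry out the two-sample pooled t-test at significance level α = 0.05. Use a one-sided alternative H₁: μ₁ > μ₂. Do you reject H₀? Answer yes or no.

x̄₁=43.857, s₁=4.312, n₁=14
x̄₂=51.000, s₂=7.127, n₂=6
s_p² = [13·4.312² + 5·7.127²]/18 = 27.5397
SE = √(s_p²·(1/14+1/6)) = 2.5607
t = (43.857−51.000)/2.5607 = -2.7894
df = 18
p-value (one-sided, H₁ greater) = 0.99395
At α=0.05: p ≥ α → fail to reject H₀

reject H₀: no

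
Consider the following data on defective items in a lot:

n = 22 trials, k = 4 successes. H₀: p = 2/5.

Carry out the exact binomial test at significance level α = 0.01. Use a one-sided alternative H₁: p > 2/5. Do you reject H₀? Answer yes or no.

Exact binomial: n=22, k=4, p₀=2/5=0.4000
P(X≥4) from Σ C(n,i)·p₀^i·(1−p₀)^(n−i)
p-value (one-sided, H₁ greater) = 0.99244
At α=0.01: p ≥ α → fail to reject H₀

reject H₀: no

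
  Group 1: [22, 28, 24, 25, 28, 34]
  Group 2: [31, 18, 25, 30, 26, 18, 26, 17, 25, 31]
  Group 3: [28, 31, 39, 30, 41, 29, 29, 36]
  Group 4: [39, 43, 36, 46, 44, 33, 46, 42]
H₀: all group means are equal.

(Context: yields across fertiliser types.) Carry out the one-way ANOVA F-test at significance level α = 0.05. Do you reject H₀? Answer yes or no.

Group means [26.83, 24.70, 32.88, 41.12], grand mean 31.250
SSB = Σnᵢ(x̄ᵢ−x̄)² = 1347.317; SSW = ΣΣ(x−x̄ᵢ)² = 684.683
MSB = 1347.317/3 = 449.1056; MSW = 684.683/28 = 24.4530
F = MSB/MSW = 18.3661
df = (3, 28)
p-value (upper-tail) = 0.00000
At α=0.05: p < α → reject H₀

reject H₀: yes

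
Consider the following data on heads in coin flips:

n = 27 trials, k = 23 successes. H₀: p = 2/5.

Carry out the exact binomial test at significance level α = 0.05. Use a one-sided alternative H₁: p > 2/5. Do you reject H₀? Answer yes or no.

Exact binomial: n=27, k=23, p₀=2/5=0.4000
P(X≥23) from Σ C(n,i)·p₀^i·(1−p₀)^(n−i)
p-value (one-sided, H₁ greater) = 0.00000
At α=0.05: p < α → reject H₀

reject H₀: yes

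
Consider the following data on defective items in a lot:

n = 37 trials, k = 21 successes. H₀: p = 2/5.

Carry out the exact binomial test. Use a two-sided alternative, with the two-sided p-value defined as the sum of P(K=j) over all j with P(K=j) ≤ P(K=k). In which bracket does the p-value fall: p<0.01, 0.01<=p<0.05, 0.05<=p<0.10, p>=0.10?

Exact binomial: n=37, k=21, p₀=2/5=0.4000
P(X=j) = C(n,j)·p₀^j·(1−p₀)^(n−j); p = Σ P(X=j) over j with P(X=j) ≤ P(X=21)
p-value (two-sided) = 0.04381
→ bracket: 0.01<=p<0.05

p-value bracket: 0.01<=p<0.05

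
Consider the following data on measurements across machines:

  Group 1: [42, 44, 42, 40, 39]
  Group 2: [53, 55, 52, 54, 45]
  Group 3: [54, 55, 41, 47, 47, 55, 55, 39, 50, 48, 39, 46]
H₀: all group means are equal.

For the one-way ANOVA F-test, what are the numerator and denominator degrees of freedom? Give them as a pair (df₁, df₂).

degrees of freedom = [2, 19]

k = 3 groups, N = 22 total
df = (k−1, N−k) = (3−1, 22−3) = (2, 19)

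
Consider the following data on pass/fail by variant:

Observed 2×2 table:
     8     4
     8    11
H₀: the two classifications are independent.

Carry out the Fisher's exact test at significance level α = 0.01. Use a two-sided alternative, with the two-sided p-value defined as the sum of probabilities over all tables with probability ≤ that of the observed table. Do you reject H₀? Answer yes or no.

reject H₀: no

Margins: r₁=12, r₂=19, c₁=16, c₂=15, n=31
p_obs = C(12,8)·C(19,8)/C(31,16); sum pmf over tables with pmf ≤ p_obs
p-value (two-sided) = 0.27337
At α=0.01: p ≥ α → fail to reject H₀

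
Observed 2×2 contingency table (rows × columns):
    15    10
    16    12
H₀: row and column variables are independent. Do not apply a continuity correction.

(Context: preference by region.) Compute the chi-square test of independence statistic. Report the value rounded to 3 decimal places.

test statistic = 0.044

Row totals [25, 28], col totals [31, 22], n=53
χ² = (15−14.62)²/14.62 + (10−10.38)²/10.38 + (16−16.38)²/16.38 + (12−11.62)²/11.62 = 0.0444
df = 1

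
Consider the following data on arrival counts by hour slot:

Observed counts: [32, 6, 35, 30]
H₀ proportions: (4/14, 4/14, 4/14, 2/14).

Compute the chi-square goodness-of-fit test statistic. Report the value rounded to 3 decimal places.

test statistic = 35.811

n = 103; E_i = n·p_i = [29.43, 29.43, 29.43, 14.71]
χ² = (32−29.43)²/29.43 + (6−29.43)²/29.43 + (35−29.43)²/29.43 + (30−14.71)²/14.71 = 35.8107
df = 3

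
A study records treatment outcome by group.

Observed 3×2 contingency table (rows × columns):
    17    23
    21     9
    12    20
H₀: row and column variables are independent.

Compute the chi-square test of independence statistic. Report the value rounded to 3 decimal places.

Row totals [40, 30, 32], col totals [50, 52], n=102
χ² = (17−19.61)²/19.61 + (23−20.39)²/20.39 + (21−14.71)²/14.71 + (9−15.29)²/15.29 + (12−15.69)²/15.69 + (20−16.31)²/16.31 = 7.6637
df = 2

test statistic = 7.664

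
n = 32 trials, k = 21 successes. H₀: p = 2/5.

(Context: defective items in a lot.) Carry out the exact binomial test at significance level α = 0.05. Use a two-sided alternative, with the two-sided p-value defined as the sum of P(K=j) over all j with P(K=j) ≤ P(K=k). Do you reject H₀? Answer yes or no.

Exact binomial: n=32, k=21, p₀=2/5=0.4000
P(X=j) = C(n,j)·p₀^j·(1−p₀)^(n−j); p = Σ P(X=j) over j with P(X=j) ≤ P(X=21)
p-value (two-sided) = 0.00371
At α=0.05: p < α → reject H₀

reject H₀: yes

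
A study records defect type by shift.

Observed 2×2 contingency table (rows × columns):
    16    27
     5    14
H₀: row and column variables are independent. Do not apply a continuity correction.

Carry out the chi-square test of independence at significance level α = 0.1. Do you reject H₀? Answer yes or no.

Row totals [43, 19], col totals [21, 41], n=62
χ² = (16−14.56)²/14.56 + (27−28.44)²/28.44 + (5−6.44)²/6.44 + (14−12.56)²/12.56 = 0.6981
df = 1
p-value (upper-tail) = 0.40341
At α=0.1: p ≥ α → fail to reject H₀

reject H₀: no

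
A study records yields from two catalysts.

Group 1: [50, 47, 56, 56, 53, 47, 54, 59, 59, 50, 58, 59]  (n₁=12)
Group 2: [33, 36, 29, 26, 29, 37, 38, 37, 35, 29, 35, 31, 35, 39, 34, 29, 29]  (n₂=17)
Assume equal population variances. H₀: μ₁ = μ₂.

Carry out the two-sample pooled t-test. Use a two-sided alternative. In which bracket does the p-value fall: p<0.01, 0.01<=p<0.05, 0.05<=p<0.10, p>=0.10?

x̄₁=54.000, s₁=4.573, n₁=12
x̄₂=33.000, s₂=3.937, n₂=17
s_p² = [11·4.573² + 16·3.937²]/27 = 17.7037
SE = √(s_p²·(1/12+1/17)) = 1.5864
t = (54.000−33.000)/1.5864 = 13.2374
df = 27
p-value (two-sided) = 0.00000
→ bracket: p<0.01

p-value bracket: p<0.01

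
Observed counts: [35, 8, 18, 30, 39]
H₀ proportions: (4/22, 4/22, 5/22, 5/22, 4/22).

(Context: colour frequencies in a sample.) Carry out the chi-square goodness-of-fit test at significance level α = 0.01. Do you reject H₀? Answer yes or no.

n = 130; E_i = n·p_i = [23.64, 23.64, 29.55, 29.55, 23.64]
χ² = (35−23.64)²/23.64 + (8−23.64)²/23.64 + (18−29.55)²/29.55 + (30−29.55)²/29.55 + (39−23.64)²/23.64 = 30.3123
df = 4
p-value (upper-tail) = 0.00000
At α=0.01: p < α → reject H₀

reject H₀: yes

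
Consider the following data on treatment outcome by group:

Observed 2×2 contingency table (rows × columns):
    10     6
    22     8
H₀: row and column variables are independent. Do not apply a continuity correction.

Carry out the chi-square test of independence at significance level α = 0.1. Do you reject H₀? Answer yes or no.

reject H₀: no

Row totals [16, 30], col totals [32, 14], n=46
χ² = (10−11.13)²/11.13 + (6−4.87)²/4.87 + (22−20.87)²/20.87 + (8−9.13)²/9.13 = 0.5784
df = 1
p-value (upper-tail) = 0.44693
At α=0.1: p ≥ α → fail to reject H₀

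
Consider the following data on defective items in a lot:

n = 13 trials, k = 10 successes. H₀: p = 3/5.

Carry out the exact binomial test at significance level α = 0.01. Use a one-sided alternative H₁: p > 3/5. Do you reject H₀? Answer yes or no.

reject H₀: no

Exact binomial: n=13, k=10, p₀=3/5=0.6000
P(X≥10) from Σ C(n,i)·p₀^i·(1−p₀)^(n−i)
p-value (one-sided, H₁ greater) = 0.16858
At α=0.01: p ≥ α → fail to reject H₀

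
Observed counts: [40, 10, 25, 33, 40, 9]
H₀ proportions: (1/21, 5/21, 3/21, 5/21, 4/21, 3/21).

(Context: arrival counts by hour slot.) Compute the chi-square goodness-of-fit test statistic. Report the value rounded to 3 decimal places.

test statistic = 173.801

n = 157; E_i = n·p_i = [7.48, 37.38, 22.43, 37.38, 29.90, 22.43]
χ² = (40−7.48)²/7.48 + (10−37.38)²/37.38 + (25−22.43)²/22.43 + (33−37.38)²/37.38 + (40−29.90)²/29.90 + (9−22.43)²/22.43 = 173.8013
df = 5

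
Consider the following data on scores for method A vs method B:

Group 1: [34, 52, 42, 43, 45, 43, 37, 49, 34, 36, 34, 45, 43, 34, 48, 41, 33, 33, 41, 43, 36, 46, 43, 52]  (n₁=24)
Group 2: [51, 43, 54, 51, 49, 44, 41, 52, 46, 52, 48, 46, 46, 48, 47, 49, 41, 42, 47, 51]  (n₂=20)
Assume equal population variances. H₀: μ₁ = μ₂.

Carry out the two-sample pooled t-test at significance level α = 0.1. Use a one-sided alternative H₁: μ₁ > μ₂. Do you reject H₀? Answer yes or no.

x̄₁=41.125, s₁=5.980, n₁=24
x̄₂=47.400, s₂=3.831, n₂=20
s_p² = [23·5.980² + 19·3.831²]/42 = 26.2244
SE = √(s_p²·(1/24+1/20)) = 1.5505
t = (41.125−47.400)/1.5505 = -4.0472
df = 42
p-value (one-sided, H₁ greater) = 0.99989
At α=0.1: p ≥ α → fail to reject H₀

reject H₀: no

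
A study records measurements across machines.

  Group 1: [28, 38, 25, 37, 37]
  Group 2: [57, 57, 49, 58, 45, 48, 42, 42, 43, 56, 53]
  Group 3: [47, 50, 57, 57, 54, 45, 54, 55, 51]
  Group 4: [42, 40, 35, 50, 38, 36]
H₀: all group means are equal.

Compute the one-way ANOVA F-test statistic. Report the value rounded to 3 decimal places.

test statistic = 16.576

Group means [33.00, 50.00, 52.22, 40.17], grand mean 46.000
SSB = Σnᵢ(x̄ᵢ−x̄)² = 1573.611; SSW = ΣΣ(x−x̄ᵢ)² = 854.389
MSB = 1573.611/3 = 524.5370; MSW = 854.389/27 = 31.6440
F = MSB/MSW = 16.5762
df = (3, 27)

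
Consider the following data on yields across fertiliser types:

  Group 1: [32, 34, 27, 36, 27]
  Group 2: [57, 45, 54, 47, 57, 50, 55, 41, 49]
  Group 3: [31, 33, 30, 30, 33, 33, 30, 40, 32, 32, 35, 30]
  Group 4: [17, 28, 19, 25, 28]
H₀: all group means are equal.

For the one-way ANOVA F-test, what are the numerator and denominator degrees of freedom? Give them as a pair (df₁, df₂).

k = 4 groups, N = 31 total
df = (k−1, N−k) = (4−1, 31−4) = (3, 27)

degrees of freedom = [3, 27]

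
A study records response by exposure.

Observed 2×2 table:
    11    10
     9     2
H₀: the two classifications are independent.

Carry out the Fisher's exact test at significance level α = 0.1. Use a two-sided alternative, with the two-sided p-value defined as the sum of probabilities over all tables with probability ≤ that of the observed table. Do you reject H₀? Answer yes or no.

Margins: r₁=21, r₂=11, c₁=20, c₂=12, n=32
p_obs = C(21,11)·C(11,9)/C(32,20); sum pmf over tables with pmf ≤ p_obs
p-value (two-sided) = 0.13885
At α=0.1: p ≥ α → fail to reject H₀

reject H₀: no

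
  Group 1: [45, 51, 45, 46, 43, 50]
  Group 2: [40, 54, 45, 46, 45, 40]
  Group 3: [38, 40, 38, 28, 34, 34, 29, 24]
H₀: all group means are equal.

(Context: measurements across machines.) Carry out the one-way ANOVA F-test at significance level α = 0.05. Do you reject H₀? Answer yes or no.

Group means [46.67, 45.00, 33.12], grand mean 40.750
SSB = Σnᵢ(x̄ᵢ−x̄)² = 783.542; SSW = ΣΣ(x−x̄ᵢ)² = 404.208
MSB = 783.542/2 = 391.7708; MSW = 404.208/17 = 23.7770
F = MSB/MSW = 16.4769
df = (2, 17)
p-value (upper-tail) = 0.00010
At α=0.05: p < α → reject H₀

reject H₀: yes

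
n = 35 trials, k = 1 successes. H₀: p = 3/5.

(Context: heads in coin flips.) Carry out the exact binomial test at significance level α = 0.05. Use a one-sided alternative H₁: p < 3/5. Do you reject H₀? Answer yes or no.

Exact binomial: n=35, k=1, p₀=3/5=0.6000
P(X≤1) from Σ C(n,i)·p₀^i·(1−p₀)^(n−i)
p-value (one-sided, H₁ less) = 0.00000
At α=0.05: p < α → reject H₀

reject H₀: yes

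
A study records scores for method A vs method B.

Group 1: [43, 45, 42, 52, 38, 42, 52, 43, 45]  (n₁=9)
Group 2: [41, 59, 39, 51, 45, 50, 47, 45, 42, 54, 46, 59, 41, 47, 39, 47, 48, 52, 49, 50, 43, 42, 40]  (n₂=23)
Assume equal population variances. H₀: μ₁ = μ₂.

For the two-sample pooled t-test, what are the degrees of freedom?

degrees of freedom = 30

df = n₁ + n₂ − 2 = 9 + 23 − 2 = 30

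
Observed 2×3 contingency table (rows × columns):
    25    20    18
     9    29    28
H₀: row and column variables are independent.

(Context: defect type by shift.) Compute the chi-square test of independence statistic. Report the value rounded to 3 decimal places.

Row totals [63, 66], col totals [34, 49, 46], n=129
χ² = (25−16.60)²/16.60 + (20−23.93)²/23.93 + (18−22.47)²/22.47 + (9−17.40)²/17.40 + (29−25.07)²/25.07 + (28−23.53)²/23.53 = 11.2927
df = 2

test statistic = 11.293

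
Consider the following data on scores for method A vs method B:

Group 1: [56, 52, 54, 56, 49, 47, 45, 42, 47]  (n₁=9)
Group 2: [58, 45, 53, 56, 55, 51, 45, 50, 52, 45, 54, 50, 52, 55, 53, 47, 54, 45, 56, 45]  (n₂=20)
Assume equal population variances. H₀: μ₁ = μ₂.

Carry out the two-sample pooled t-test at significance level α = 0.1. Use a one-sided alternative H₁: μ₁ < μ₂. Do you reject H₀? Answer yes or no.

x̄₁=49.778, s₁=4.994, n₁=9
x̄₂=51.050, s₂=4.334, n₂=20
s_p² = [8·4.994² + 19·4.334²]/27 = 20.6113
SE = √(s_p²·(1/9+1/20)) = 1.8223
t = (49.778−51.050)/1.8223 = -0.6981
df = 27
p-value (one-sided, H₁ less) = 0.24553
At α=0.1: p ≥ α → fail to reject H₀

reject H₀: no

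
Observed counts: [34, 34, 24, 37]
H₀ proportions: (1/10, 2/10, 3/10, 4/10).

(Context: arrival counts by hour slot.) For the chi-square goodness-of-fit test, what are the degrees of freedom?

df = k − 1 = 4 − 1 = 3

degrees of freedom = 3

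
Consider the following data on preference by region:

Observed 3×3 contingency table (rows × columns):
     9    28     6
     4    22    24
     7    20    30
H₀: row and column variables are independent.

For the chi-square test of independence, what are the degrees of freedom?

degrees of freedom = 4

df = (r−1)(c−1) = (3−1)·(3−1) = 4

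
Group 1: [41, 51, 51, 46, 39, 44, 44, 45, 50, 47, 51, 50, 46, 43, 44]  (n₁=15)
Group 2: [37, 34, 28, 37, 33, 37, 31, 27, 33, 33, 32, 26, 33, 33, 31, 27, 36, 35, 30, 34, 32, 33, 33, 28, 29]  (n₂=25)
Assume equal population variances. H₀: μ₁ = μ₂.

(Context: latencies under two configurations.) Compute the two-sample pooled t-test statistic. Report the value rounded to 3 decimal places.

test statistic = 12.482

x̄₁=46.133, s₁=3.815, n₁=15
x̄₂=32.080, s₂=3.214, n₂=25
s_p² = [14·3.815² + 24·3.214²]/38 = 11.8835
SE = √(s_p²·(1/15+1/25)) = 1.1259
t = (46.133−32.080)/1.1259 = 12.4822
df = 38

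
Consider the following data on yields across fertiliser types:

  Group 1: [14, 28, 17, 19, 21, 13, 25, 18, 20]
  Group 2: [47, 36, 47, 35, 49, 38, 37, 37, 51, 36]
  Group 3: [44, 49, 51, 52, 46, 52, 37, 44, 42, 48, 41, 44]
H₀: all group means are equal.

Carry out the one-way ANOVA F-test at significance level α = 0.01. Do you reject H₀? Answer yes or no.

Group means [19.44, 41.30, 45.83], grand mean 36.710
SSB = Σnᵢ(x̄ᵢ−x̄)² = 3892.398; SSW = ΣΣ(x−x̄ᵢ)² = 791.989
MSB = 3892.398/2 = 1946.1991; MSW = 791.989/28 = 28.2853
F = MSB/MSW = 68.8060
df = (2, 28)
p-value (upper-tail) = 0.00000
At α=0.01: p < α → reject H₀

reject H₀: yes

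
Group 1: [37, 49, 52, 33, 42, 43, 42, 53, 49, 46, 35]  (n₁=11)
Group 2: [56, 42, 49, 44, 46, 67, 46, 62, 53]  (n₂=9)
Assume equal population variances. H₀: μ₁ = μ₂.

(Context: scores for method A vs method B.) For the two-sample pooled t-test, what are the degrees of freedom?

degrees of freedom = 18

df = n₁ + n₂ − 2 = 11 + 9 − 2 = 18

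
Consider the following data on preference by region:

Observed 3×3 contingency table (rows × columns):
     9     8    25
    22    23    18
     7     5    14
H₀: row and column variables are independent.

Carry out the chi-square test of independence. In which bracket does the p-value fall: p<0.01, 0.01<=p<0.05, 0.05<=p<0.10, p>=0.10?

Row totals [42, 63, 26], col totals [38, 36, 57], n=131
χ² = (9−12.18)²/12.18 + (8−11.54)²/11.54 + (25−18.27)²/18.27 + (22−18.27)²/18.27 + (23−17.31)²/17.31 + (18−27.41)²/27.41 + (7−7.54)²/7.54 + (5−7.15)²/7.15 + (14−11.31)²/11.31 = 11.5739
df = 4
p-value (upper-tail) = 0.02082
→ bracket: 0.01<=p<0.05

p-value bracket: 0.01<=p<0.05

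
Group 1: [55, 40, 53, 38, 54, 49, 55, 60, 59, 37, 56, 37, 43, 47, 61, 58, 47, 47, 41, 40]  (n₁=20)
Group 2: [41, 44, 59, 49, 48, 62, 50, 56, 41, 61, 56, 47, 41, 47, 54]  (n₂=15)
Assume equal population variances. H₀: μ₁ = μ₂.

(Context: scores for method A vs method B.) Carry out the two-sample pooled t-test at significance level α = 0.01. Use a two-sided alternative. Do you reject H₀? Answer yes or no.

x̄₁=48.850, s₁=8.242, n₁=20
x̄₂=50.400, s₂=7.239, n₂=15
s_p² = [19·8.242² + 14·7.239²]/33 = 61.3379
SE = √(s_p²·(1/20+1/15)) = 2.6751
t = (48.850−50.400)/2.6751 = -0.5794
df = 33
p-value (two-sided) = 0.56624
At α=0.01: p ≥ α → fail to reject H₀

reject H₀: no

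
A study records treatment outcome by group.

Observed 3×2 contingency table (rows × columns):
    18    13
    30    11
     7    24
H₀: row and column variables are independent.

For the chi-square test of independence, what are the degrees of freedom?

df = (r−1)(c−1) = (3−1)·(2−1) = 2

degrees of freedom = 2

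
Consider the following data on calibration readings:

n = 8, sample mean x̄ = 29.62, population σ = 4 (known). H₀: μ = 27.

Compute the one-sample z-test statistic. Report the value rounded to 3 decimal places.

test statistic = 1.853

SE = σ/√n = 4/√8 = 1.4142
z = (x̄−μ₀)/SE = (29.62−27)/1.4142 = 1.8526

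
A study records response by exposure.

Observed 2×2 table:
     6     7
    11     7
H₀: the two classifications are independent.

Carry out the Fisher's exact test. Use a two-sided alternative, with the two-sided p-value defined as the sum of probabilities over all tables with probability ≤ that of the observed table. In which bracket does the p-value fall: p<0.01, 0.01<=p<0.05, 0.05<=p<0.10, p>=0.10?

Margins: r₁=13, r₂=18, c₁=17, c₂=14, n=31
p_obs = C(13,6)·C(18,11)/C(31,17); sum pmf over tables with pmf ≤ p_obs
p-value (two-sided) = 0.48088
→ bracket: p>=0.10

p-value bracket: p>=0.10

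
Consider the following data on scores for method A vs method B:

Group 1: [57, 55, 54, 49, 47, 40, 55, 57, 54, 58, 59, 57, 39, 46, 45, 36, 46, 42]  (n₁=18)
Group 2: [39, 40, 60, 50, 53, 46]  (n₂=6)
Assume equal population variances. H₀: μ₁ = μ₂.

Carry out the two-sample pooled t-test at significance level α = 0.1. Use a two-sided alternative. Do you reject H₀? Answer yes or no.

reject H₀: no

x̄₁=49.778, s₁=7.361, n₁=18
x̄₂=48.000, s₂=8.025, n₂=6
s_p² = [17·7.361² + 5·8.025²]/22 = 56.5051
SE = √(s_p²·(1/18+1/6)) = 3.5435
t = (49.778−48.000)/3.5435 = 0.5017
df = 22
p-value (two-sided) = 0.62087
At α=0.1: p ≥ α → fail to reject H₀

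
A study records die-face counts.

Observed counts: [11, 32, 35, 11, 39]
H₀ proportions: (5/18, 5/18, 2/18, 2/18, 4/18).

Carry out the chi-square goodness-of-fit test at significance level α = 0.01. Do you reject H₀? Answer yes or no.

n = 128; E_i = n·p_i = [35.56, 35.56, 14.22, 14.22, 28.44]
χ² = (11−35.56)²/35.56 + (32−35.56)²/35.56 + (35−14.22)²/14.22 + (11−14.22)²/14.22 + (39−28.44)²/28.44 = 52.3164
df = 4
p-value (upper-tail) = 0.00000
At α=0.01: p < α → reject H₀

reject H₀: yes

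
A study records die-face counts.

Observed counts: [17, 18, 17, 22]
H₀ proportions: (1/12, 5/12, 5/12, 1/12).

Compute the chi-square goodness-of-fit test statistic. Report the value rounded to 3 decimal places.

test statistic = 71.232

n = 74; E_i = n·p_i = [6.17, 30.83, 30.83, 6.17]
χ² = (17−6.17)²/6.17 + (18−30.83)²/30.83 + (17−30.83)²/30.83 + (22−6.17)²/6.17 = 71.2324
df = 3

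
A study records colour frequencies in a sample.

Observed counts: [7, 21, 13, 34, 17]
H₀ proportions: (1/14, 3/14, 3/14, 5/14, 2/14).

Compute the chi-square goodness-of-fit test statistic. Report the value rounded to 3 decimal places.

test statistic = 3.570

n = 92; E_i = n·p_i = [6.57, 19.71, 19.71, 32.86, 13.14]
χ² = (7−6.57)²/6.57 + (21−19.71)²/19.71 + (13−19.71)²/19.71 + (34−32.86)²/32.86 + (17−13.14)²/13.14 = 3.5703
df = 4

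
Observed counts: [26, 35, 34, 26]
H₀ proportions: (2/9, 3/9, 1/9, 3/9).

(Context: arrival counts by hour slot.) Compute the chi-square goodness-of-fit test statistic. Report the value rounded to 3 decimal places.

test statistic = 37.256

n = 121; E_i = n·p_i = [26.89, 40.33, 13.44, 40.33]
χ² = (26−26.89)²/26.89 + (35−40.33)²/40.33 + (34−13.44)²/13.44 + (26−40.33)²/40.33 = 37.2562
df = 3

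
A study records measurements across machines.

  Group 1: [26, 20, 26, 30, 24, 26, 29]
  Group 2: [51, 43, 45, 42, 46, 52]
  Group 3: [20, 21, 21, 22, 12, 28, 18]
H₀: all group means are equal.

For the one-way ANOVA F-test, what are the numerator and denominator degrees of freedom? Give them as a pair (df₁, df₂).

k = 3 groups, N = 20 total
df = (k−1, N−k) = (3−1, 20−3) = (2, 17)

degrees of freedom = [2, 17]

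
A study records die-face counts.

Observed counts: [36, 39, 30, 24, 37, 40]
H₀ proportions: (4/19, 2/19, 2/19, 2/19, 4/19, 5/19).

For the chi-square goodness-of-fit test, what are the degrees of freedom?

df = k − 1 = 6 − 1 = 5

degrees of freedom = 5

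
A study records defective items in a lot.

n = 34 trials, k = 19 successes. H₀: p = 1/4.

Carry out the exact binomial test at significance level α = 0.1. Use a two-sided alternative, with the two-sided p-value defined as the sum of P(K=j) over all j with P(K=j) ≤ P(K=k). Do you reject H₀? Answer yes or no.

Exact binomial: n=34, k=19, p₀=1/4=0.2500
P(X=j) = C(n,j)·p₀^j·(1−p₀)^(n−j); p = Σ P(X=j) over j with P(X=j) ≤ P(X=19)
p-value (two-sided) = 0.00018
At α=0.1: p < α → reject H₀

reject H₀: yes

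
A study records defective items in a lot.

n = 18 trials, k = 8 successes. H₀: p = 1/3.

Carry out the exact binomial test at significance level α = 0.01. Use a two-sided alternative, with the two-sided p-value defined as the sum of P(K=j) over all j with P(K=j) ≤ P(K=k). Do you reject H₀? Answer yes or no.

reject H₀: no

Exact binomial: n=18, k=8, p₀=1/3=0.3333
P(X=j) = C(n,j)·p₀^j·(1−p₀)^(n−j); p = Σ P(X=j) over j with P(X=j) ≤ P(X=8)
p-value (two-sided) = 0.32493
At α=0.01: p ≥ α → fail to reject H₀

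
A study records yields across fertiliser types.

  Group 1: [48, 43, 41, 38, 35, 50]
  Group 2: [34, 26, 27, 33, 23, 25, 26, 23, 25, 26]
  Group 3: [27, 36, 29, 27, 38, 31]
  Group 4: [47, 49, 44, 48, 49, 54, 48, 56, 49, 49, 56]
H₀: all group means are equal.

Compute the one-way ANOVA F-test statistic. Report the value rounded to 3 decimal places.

Group means [42.50, 26.80, 31.33, 49.91], grand mean 38.182
SSB = Σnᵢ(x̄ᵢ−x̄)² = 3201.567; SSW = ΣΣ(x−x̄ᵢ)² = 547.342
MSB = 3201.567/3 = 1067.1889; MSW = 547.342/29 = 18.8739
F = MSB/MSW = 56.5432
df = (3, 29)

test statistic = 56.543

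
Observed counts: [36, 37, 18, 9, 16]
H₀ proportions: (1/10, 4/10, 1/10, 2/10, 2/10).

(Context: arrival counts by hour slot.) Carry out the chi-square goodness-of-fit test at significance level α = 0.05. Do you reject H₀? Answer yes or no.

n = 116; E_i = n·p_i = [11.60, 46.40, 11.60, 23.20, 23.20]
χ² = (36−11.60)²/11.60 + (37−46.40)²/46.40 + (18−11.60)²/11.60 + (9−23.20)²/23.20 + (16−23.20)²/23.20 = 67.6853
df = 4
p-value (upper-tail) = 0.00000
At α=0.05: p < α → reject H₀

reject H₀: yes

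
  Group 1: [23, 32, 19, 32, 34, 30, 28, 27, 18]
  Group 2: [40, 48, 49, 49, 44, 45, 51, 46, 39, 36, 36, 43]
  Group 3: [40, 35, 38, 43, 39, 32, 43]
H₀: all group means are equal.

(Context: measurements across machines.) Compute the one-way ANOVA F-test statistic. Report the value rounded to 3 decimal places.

test statistic = 28.091

Group means [27.00, 43.83, 38.57], grand mean 37.107
SSB = Σnᵢ(x̄ᵢ−x̄)² = 1477.298; SSW = ΣΣ(x−x̄ᵢ)² = 657.381
MSB = 1477.298/2 = 738.6488; MSW = 657.381/25 = 26.2952
F = MSB/MSW = 28.0906
df = (2, 25)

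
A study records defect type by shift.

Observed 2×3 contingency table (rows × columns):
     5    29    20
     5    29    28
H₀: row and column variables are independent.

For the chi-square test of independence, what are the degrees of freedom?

df = (r−1)(c−1) = (2−1)·(3−1) = 2

degrees of freedom = 2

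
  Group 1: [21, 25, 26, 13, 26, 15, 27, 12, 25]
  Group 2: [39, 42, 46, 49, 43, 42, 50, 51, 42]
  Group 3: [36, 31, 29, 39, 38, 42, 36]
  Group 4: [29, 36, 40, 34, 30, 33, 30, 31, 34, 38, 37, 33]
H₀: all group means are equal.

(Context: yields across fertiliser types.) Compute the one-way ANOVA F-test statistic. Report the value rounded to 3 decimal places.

test statistic = 40.692

Group means [21.11, 44.89, 35.86, 33.75], grand mean 33.784
SSB = Σnᵢ(x̄ᵢ−x̄)² = 2585.385; SSW = ΣΣ(x−x̄ᵢ)² = 698.885
MSB = 2585.385/3 = 861.7951; MSW = 698.885/33 = 21.1783
F = MSB/MSW = 40.6923
df = (3, 33)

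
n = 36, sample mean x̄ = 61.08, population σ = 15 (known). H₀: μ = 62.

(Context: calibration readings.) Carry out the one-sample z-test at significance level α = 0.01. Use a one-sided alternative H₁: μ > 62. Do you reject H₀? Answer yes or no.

SE = σ/√n = 15/√36 = 2.5000
z = (x̄−μ₀)/SE = (61.08−62)/2.5000 = -0.3680
p-value (one-sided, H₁ greater) = 0.64356
At α=0.01: p ≥ α → fail to reject H₀

reject H₀: no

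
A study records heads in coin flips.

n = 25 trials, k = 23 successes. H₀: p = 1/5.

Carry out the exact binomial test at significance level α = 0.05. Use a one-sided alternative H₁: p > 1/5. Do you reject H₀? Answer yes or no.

Exact binomial: n=25, k=23, p₀=1/5=0.2000
P(X≥23) from Σ C(n,i)·p₀^i·(1−p₀)^(n−i)
p-value (one-sided, H₁ greater) = 0.00000
At α=0.05: p < α → reject H₀

reject H₀: yes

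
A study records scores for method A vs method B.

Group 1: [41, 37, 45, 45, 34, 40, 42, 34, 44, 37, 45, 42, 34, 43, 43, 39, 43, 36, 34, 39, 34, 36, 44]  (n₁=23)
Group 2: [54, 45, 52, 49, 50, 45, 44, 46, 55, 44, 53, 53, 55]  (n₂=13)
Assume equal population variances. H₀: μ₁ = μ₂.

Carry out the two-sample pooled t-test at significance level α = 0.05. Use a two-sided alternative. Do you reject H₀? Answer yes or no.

reject H₀: yes

x̄₁=39.609, s₁=4.109, n₁=23
x̄₂=49.615, s₂=4.331, n₂=13
s_p² = [22·4.109² + 12·4.331²]/34 = 17.5457
SE = √(s_p²·(1/23+1/13)) = 1.4535
t = (39.609−49.615)/1.4535 = -6.8848
df = 34
p-value (two-sided) = 0.00000
At α=0.05: p < α → reject H₀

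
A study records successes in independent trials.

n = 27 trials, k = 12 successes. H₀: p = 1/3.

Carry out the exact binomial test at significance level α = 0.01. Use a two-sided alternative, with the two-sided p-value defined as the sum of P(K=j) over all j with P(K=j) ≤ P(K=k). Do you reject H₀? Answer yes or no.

reject H₀: no

Exact binomial: n=27, k=12, p₀=1/3=0.3333
P(X=j) = C(n,j)·p₀^j·(1−p₀)^(n−j); p = Σ P(X=j) over j with P(X=j) ≤ P(X=12)
p-value (two-sided) = 0.22567
At α=0.01: p ≥ α → fail to reject H₀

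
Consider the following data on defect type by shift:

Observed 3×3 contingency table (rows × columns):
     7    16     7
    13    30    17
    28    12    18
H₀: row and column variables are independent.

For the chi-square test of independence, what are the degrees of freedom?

degrees of freedom = 4

df = (r−1)(c−1) = (3−1)·(3−1) = 4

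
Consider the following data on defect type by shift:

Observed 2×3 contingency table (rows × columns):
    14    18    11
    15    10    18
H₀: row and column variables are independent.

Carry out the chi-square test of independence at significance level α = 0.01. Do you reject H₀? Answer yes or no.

Row totals [43, 43], col totals [29, 28, 29], n=86
χ² = (14−14.50)²/14.50 + (18−14.00)²/14.00 + (11−14.50)²/14.50 + (15−14.50)²/14.50 + (10−14.00)²/14.00 + (18−14.50)²/14.50 = 4.0099
df = 2
p-value (upper-tail) = 0.13467
At α=0.01: p ≥ α → fail to reject H₀

reject H₀: no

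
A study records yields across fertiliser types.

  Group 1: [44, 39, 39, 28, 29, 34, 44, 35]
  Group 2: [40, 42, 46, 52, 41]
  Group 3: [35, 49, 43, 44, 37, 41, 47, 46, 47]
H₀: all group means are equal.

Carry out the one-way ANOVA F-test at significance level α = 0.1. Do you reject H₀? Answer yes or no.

Group means [36.50, 44.20, 43.22], grand mean 41.000
SSB = Σnᵢ(x̄ᵢ−x̄)² = 257.644; SSW = ΣΣ(x−x̄ᵢ)² = 540.356
MSB = 257.644/2 = 128.8222; MSW = 540.356/19 = 28.4398
F = MSB/MSW = 4.5297
df = (2, 19)
p-value (upper-tail) = 0.02463
At α=0.1: p < α → reject H₀

reject H₀: yes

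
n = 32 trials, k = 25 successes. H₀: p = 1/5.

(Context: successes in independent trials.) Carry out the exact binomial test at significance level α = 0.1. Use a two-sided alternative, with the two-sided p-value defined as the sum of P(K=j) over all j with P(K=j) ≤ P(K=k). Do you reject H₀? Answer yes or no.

Exact binomial: n=32, k=25, p₀=1/5=0.2000
P(X=j) = C(n,j)·p₀^j·(1−p₀)^(n−j); p = Σ P(X=j) over j with P(X=j) ≤ P(X=25)
p-value (two-sided) = 0.00000
At α=0.1: p < α → reject H₀

reject H₀: yes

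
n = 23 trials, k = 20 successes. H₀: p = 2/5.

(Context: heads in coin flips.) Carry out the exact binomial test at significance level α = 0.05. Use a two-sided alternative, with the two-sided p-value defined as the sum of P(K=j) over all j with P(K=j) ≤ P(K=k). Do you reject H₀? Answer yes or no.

Exact binomial: n=23, k=20, p₀=2/5=0.4000
P(X=j) = C(n,j)·p₀^j·(1−p₀)^(n−j); p = Σ P(X=j) over j with P(X=j) ≤ P(X=20)
p-value (two-sided) = 0.00000
At α=0.05: p < α → reject H₀

reject H₀: yes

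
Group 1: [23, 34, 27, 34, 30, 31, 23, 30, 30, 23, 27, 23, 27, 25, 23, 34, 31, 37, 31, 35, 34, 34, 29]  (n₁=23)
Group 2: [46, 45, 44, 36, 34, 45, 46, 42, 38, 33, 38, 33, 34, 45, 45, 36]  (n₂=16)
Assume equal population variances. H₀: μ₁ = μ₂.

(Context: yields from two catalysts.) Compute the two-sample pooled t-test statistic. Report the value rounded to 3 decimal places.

test statistic = -6.838

x̄₁=29.348, s₁=4.499, n₁=23
x̄₂=40.000, s₂=5.177, n₂=16
s_p² = [22·4.499² + 15·5.177²]/37 = 22.8978
SE = √(s_p²·(1/23+1/16)) = 1.5578
t = (29.348−40.000)/1.5578 = -6.8381
df = 37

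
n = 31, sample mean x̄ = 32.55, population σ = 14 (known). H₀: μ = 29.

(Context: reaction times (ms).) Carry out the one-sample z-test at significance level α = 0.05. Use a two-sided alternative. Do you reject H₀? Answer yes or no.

reject H₀: no

SE = σ/√n = 14/√31 = 2.5145
z = (x̄−μ₀)/SE = (32.55−29)/2.5145 = 1.4118
p-value (two-sided) = 0.15800
At α=0.05: p ≥ α → fail to reject H₀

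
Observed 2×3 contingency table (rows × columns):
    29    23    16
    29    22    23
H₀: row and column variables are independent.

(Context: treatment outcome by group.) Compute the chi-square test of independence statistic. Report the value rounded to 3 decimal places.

test statistic = 1.027

Row totals [68, 74], col totals [58, 45, 39], n=142
χ² = (29−27.77)²/27.77 + (23−21.55)²/21.55 + (16−18.68)²/18.68 + (29−30.23)²/30.23 + (22−23.45)²/23.45 + (23−20.32)²/20.32 = 1.0269
df = 2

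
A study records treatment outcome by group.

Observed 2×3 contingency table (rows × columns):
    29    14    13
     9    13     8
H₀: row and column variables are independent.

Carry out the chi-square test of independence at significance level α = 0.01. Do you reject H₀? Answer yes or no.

Row totals [56, 30], col totals [38, 27, 21], n=86
χ² = (29−24.74)²/24.74 + (14−17.58)²/17.58 + (13−13.67)²/13.67 + (9−13.26)²/13.26 + (13−9.42)²/9.42 + (8−7.33)²/7.33 = 4.2850
df = 2
p-value (upper-tail) = 0.11736
At α=0.01: p ≥ α → fail to reject H₀

reject H₀: no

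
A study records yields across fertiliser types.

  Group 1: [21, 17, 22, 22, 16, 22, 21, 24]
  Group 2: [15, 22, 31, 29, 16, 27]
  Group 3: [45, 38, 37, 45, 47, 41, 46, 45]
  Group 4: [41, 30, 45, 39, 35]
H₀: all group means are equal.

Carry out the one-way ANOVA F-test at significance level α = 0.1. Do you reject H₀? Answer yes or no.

reject H₀: yes

Group means [20.62, 23.33, 43.00, 38.00], grand mean 31.074
SSB = Σnᵢ(x̄ᵢ−x̄)² = 2610.644; SSW = ΣΣ(x−x̄ᵢ)² = 515.208
MSB = 2610.644/3 = 870.2145; MSW = 515.208/23 = 22.4004
F = MSB/MSW = 38.8482
df = (3, 23)
p-value (upper-tail) = 0.00000
At α=0.1: p < α → reject H₀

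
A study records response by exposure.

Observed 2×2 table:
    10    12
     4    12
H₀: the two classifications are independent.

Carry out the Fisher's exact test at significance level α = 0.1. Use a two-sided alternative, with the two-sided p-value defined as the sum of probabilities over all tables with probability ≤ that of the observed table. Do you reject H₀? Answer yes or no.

Margins: r₁=22, r₂=16, c₁=14, c₂=24, n=38
p_obs = C(22,10)·C(16,4)/C(38,14); sum pmf over tables with pmf ≤ p_obs
p-value (two-sided) = 0.30871
At α=0.1: p ≥ α → fail to reject H₀

reject H₀: no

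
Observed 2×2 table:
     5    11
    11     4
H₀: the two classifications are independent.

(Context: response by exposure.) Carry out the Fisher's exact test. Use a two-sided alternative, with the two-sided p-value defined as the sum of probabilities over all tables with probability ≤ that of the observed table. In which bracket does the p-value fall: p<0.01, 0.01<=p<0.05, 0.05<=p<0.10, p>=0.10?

p-value bracket: 0.01<=p<0.05

Margins: r₁=16, r₂=15, c₁=16, c₂=15, n=31
p_obs = C(16,5)·C(15,11)/C(31,16); sum pmf over tables with pmf ≤ p_obs
p-value (two-sided) = 0.03195
→ bracket: 0.01<=p<0.05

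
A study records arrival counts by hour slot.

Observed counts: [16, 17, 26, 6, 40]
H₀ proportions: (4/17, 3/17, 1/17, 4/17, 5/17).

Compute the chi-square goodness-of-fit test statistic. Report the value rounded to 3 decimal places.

n = 105; E_i = n·p_i = [24.71, 18.53, 6.18, 24.71, 30.88]
χ² = (16−24.71)²/24.71 + (17−18.53)²/18.53 + (26−6.18)²/6.18 + (6−24.71)²/24.71 + (40−30.88)²/30.88 = 83.6730
df = 4

test statistic = 83.673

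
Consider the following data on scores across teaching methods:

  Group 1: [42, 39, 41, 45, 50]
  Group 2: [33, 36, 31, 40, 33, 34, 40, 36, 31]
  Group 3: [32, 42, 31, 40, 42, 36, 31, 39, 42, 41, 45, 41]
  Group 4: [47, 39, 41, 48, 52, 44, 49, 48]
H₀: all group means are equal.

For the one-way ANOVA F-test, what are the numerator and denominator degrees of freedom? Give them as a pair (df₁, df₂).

k = 4 groups, N = 34 total
df = (k−1, N−k) = (4−1, 34−4) = (3, 30)

degrees of freedom = [3, 30]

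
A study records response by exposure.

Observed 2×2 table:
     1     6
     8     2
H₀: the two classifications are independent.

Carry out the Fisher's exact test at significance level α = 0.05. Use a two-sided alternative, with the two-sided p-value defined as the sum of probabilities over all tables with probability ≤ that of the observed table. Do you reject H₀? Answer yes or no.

reject H₀: yes

Margins: r₁=7, r₂=10, c₁=9, c₂=8, n=17
p_obs = C(7,1)·C(10,8)/C(17,9); sum pmf over tables with pmf ≤ p_obs
p-value (two-sided) = 0.01522
At α=0.05: p < α → reject H₀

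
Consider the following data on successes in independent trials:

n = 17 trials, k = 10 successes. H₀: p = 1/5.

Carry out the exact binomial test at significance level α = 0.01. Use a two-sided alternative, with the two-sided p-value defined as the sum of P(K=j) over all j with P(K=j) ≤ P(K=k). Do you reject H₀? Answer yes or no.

reject H₀: yes

Exact binomial: n=17, k=10, p₀=1/5=0.2000
P(X=j) = C(n,j)·p₀^j·(1−p₀)^(n−j); p = Σ P(X=j) over j with P(X=j) ≤ P(X=10)
p-value (two-sided) = 0.00049
At α=0.01: p < α → reject H₀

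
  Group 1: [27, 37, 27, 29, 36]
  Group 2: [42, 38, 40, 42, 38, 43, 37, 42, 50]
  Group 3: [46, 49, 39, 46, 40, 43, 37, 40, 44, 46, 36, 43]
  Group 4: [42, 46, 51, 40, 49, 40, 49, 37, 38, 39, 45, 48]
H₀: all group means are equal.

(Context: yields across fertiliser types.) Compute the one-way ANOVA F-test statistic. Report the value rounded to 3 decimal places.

test statistic = 10.101

Group means [31.20, 41.33, 42.42, 43.67], grand mean 41.079
SSB = Σnᵢ(x̄ᵢ−x̄)² = 590.380; SSW = ΣΣ(x−x̄ᵢ)² = 662.383
MSB = 590.380/3 = 196.7933; MSW = 662.383/34 = 19.4819
F = MSB/MSW = 10.1014
df = (3, 34)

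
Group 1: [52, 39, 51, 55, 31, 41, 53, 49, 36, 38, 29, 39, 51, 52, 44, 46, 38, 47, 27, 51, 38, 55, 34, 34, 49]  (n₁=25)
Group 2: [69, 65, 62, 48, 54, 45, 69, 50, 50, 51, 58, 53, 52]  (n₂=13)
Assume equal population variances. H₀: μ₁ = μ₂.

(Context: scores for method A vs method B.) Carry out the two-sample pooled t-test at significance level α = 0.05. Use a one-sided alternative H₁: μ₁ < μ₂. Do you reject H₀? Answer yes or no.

x̄₁=43.160, s₁=8.557, n₁=25
x̄₂=55.846, s₂=8.009, n₂=13
s_p² = [24·8.557² + 12·8.009²]/36 = 70.1959
SE = √(s_p²·(1/25+1/13)) = 2.8649
t = (43.160−55.846)/2.8649 = -4.4282
df = 36
p-value (one-sided, H₁ less) = 0.00004
At α=0.05: p < α → reject H₀

reject H₀: yes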